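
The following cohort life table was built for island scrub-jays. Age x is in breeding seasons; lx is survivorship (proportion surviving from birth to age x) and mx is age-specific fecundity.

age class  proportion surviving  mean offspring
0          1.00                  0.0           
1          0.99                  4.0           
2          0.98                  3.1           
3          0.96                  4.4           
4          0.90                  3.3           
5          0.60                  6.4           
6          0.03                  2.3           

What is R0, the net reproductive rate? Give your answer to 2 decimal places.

lx·mx by age: 0, 3.96, 3.038, 4.224, 2.97, 3.84, 0.069
R0 = Σ lx·mx = 18.101 → 18.10

18.10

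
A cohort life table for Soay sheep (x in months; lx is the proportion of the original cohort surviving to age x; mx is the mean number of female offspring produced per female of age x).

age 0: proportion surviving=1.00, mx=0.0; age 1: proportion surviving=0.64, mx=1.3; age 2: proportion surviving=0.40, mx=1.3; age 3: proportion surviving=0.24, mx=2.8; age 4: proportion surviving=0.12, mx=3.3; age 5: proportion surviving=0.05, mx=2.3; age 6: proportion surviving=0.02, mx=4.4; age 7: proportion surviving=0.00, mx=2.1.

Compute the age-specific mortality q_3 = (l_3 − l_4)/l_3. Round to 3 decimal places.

q_3 = (l_3 − l_4) / l_3 = (0.24 − 0.12) / 0.24
     = 0.12 / 0.24 = 0.5 → 0.500

0.500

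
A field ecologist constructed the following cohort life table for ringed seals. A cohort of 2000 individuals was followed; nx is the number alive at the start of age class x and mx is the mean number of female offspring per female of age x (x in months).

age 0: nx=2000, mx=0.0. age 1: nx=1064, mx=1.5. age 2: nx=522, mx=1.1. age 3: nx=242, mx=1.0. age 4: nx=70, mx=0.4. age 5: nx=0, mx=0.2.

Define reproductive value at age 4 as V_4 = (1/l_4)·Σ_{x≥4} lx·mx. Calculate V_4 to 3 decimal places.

0.400

lx = nx/n0 = nx/2000: 1, 0.532, 0.261, 0.121, 0.035, 0
lx·mx for x ≥ 4: 0.014, 0 → sum = 0.014
V_4 = 0.014 / l_4 = 0.014 / 0.035 = 0.4 → 0.400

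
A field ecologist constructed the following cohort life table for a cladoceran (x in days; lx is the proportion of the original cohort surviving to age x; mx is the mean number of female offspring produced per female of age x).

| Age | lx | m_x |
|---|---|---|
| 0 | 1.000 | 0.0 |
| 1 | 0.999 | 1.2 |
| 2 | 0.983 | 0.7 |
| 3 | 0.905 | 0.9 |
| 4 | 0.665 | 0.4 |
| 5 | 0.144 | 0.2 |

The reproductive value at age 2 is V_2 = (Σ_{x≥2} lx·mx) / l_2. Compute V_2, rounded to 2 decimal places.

1.83

lx·mx for x ≥ 2: 0.6881, 0.8145, 0.266, 0.0288 → sum = 1.7974
V_2 = 1.7974 / l_2 = 1.7974 / 0.983 = 1.828484… → 1.83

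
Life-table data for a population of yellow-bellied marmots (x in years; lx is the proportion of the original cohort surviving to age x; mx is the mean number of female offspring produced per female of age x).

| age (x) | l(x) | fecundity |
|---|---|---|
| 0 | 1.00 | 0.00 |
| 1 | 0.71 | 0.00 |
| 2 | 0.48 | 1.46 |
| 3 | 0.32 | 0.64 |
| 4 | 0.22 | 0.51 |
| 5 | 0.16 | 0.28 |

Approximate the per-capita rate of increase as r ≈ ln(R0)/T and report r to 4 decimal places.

0.0240

R0 = Σ lx·mx = 0 + 0 + 0.7008 + 0.2048 + 0.1122 + 0.0448 = 1.0626
Σ x·lx·mx = 2.6888; T = 2.6888/1.0626 = 2.5304…
r ≈ ln(R0)/T = ln(1.0626)/2.5304… = 0.023996… → 0.0240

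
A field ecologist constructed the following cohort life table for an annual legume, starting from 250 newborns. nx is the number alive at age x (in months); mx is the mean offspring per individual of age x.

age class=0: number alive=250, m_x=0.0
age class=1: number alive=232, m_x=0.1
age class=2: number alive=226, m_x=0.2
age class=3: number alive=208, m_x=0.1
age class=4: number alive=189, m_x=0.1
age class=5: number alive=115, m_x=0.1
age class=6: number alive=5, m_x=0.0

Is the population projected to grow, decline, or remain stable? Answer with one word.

lx = nx/n0 = nx/250: 1, 0.928, 0.904, 0.832, 0.756, 0.46, 0.02
R0 = Σ lx·mx = 0 + 0.0928 + 0.1808 + 0.0832 + 0.0756 + 0.046 + 0 = 0.4784
R0 < 1, so the population is declining.

declining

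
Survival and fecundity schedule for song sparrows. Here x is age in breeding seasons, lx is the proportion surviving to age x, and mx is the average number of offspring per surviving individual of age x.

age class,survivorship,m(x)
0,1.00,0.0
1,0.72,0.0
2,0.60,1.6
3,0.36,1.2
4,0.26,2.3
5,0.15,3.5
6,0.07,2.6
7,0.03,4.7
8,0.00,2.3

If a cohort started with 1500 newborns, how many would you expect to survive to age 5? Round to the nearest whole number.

Expected survivors = N0 · l_5 = 1500 × 0.15 = 225 → 225

225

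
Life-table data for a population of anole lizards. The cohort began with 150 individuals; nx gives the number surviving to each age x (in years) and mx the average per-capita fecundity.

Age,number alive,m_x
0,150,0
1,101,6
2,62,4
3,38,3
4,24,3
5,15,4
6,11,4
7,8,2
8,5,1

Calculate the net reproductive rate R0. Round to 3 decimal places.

7.767

lx = nx/n0 = nx/150: 1, 0.67333…, 0.41333…, 0.25333…, 0.16, 0.1, 0.07333…, 0.05333…, 0.03333…
lx·mx by age: 0, 4.04…, 1.653333…, 0.76…, 0.48, 0.4, 0.293333…, 0.106667…, 0.033333…
R0 = Σ lx·mx = 7.766667… → 7.767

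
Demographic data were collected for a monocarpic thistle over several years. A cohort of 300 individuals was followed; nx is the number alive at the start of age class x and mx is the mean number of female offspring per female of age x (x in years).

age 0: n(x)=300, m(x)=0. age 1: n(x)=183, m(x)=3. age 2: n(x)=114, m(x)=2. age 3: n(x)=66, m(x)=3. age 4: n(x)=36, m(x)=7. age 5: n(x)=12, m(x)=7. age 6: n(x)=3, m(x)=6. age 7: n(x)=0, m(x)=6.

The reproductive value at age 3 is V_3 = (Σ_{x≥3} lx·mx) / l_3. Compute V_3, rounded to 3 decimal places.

8.364

lx = nx/n0 = nx/300: 1, 0.61, 0.38, 0.22, 0.12, 0.04, 0.01, 0
lx·mx for x ≥ 3: 0.66, 0.84, 0.28, 0.06, 0 → sum = 1.84
V_3 = 1.84 / l_3 = 1.84 / 0.22 = 8.363636… → 8.364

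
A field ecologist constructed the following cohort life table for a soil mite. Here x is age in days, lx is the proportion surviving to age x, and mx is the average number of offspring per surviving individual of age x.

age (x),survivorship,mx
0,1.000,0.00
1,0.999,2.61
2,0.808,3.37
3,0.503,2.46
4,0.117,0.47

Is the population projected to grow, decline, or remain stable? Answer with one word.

growing

R0 = Σ lx·mx = 0 + 2.60739 + 2.72296 + 1.23738 + 0.05499 = 6.62272
R0 > 1, so the population is growing.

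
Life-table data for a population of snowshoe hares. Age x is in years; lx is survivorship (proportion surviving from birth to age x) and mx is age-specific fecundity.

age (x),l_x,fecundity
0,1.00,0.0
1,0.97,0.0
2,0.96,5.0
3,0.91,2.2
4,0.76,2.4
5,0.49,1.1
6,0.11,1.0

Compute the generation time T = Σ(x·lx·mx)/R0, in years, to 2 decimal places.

2.83

lx·mx: 0, 0, 4.8, 2.002, 1.824, 0.539, 0.11 → R0 = 9.275
x·lx·mx: 0, 0, 9.6, 6.006, 7.296, 2.695, 0.66 → Σ = 26.257
T = 26.257 / 9.275 = 2.830943… → 2.83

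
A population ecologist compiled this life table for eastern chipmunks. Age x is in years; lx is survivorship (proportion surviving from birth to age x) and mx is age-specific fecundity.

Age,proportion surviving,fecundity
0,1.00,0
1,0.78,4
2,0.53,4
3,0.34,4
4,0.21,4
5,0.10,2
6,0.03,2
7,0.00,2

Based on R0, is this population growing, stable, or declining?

growing

R0 = Σ lx·mx = 0 + 3.12 + 2.12 + 1.36 + 0.84 + 0.2 + 0.06 + 0 = 7.7
R0 > 1, so the population is growing.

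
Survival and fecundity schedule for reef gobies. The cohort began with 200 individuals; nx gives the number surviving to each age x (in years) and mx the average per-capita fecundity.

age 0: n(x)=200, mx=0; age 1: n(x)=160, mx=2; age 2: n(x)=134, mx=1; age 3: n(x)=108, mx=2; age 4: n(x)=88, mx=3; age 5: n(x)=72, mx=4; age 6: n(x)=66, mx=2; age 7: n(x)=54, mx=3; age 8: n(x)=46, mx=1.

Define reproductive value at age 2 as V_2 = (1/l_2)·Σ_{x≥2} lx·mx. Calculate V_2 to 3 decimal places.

9.269

lx = nx/n0 = nx/200: 1, 0.8, 0.67, 0.54, 0.44, 0.36, 0.33, 0.27, 0.23
lx·mx for x ≥ 2: 0.67, 1.08, 1.32, 1.44, 0.66, 0.81, 0.23 → sum = 6.21
V_2 = 6.21 / l_2 = 6.21 / 0.67 = 9.268657… → 9.269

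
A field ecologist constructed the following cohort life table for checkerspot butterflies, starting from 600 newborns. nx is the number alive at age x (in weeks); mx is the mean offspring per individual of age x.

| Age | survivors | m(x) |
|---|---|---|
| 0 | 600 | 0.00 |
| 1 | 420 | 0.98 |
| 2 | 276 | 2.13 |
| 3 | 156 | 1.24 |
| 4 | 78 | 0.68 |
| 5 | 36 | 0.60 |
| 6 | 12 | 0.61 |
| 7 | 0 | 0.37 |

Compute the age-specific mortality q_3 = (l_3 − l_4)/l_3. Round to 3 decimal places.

0.500

lx = nx/n0 = nx/600: 1, 0.7, 0.46, 0.26, 0.13, 0.06, 0.02, 0
q_3 = (l_3 − l_4) / l_3 = (0.26 − 0.13) / 0.26
     = 0.13 / 0.26 = 0.5 → 0.500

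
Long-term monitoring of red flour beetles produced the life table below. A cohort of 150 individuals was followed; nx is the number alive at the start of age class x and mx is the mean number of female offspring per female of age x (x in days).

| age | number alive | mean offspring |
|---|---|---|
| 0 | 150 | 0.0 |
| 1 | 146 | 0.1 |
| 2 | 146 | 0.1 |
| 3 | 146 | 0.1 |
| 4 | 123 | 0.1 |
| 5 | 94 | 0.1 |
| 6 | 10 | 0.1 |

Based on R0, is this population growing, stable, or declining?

lx = nx/n0 = nx/150: 1, 0.97333…, 0.97333…, 0.97333…, 0.82, 0.62667…, 0.06667…
R0 = Σ lx·mx = 0 + 0.097333… + 0.097333… + 0.097333… + 0.082 + 0.062667… + 0.006667… = 0.443333…
R0 < 1, so the population is declining.

declining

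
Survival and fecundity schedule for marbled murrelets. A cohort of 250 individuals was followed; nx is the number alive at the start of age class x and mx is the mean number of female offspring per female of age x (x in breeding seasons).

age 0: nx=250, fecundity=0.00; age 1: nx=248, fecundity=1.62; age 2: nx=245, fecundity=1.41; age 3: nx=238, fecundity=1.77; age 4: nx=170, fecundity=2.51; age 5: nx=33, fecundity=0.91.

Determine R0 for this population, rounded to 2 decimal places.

6.50

lx = nx/n0 = nx/250: 1, 0.992, 0.98, 0.952, 0.68, 0.132
lx·mx by age: 0, 1.60704, 1.3818, 1.68504, 1.7068, 0.12012
R0 = Σ lx·mx = 6.5008 → 6.50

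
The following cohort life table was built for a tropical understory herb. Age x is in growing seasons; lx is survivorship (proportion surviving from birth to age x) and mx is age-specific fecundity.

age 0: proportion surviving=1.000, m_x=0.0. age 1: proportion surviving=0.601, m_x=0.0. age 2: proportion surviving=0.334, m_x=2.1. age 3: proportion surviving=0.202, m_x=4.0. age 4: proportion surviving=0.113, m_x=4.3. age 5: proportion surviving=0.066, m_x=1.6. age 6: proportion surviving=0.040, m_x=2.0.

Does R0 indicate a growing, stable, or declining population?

R0 = Σ lx·mx = 0 + 0 + 0.7014 + 0.808 + 0.4859 + 0.1056 + 0.08 = 2.1809
R0 > 1, so the population is growing.

growing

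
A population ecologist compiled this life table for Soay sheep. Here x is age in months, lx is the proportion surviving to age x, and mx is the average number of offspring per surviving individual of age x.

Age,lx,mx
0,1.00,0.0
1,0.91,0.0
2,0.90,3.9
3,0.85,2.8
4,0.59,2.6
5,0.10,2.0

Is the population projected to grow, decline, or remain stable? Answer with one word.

growing

R0 = Σ lx·mx = 0 + 0 + 3.51 + 2.38 + 1.534 + 0.2 = 7.624
R0 > 1, so the population is growing.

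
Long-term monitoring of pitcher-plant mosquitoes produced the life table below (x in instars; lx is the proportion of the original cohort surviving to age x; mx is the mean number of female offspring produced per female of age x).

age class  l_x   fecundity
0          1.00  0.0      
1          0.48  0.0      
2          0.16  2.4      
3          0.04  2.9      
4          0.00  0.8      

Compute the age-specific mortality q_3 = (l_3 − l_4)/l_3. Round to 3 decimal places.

1.000

q_3 = (l_3 − l_4) / l_3 = (0.04 − 0) / 0.04
     = 0.04 / 0.04 = 1 → 1.000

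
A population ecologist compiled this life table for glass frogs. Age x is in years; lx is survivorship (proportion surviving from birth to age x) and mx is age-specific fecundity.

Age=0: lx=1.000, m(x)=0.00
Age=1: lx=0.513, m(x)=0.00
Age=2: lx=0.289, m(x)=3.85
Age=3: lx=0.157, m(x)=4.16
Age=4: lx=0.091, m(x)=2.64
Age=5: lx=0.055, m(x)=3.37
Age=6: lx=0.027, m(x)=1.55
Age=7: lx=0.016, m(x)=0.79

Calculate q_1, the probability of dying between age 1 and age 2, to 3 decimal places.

0.437

q_1 = (l_1 − l_2) / l_1 = (0.513 − 0.289) / 0.513
     = 0.224 / 0.513 = 0.436647… → 0.437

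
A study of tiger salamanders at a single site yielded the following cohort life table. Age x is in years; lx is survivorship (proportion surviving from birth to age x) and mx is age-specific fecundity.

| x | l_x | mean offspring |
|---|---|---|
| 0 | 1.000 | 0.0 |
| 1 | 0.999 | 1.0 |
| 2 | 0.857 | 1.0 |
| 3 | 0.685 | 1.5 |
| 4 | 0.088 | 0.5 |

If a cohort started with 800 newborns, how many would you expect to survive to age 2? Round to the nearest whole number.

Expected survivors = N0 · l_2 = 800 × 0.857 = 685.6 → 686

686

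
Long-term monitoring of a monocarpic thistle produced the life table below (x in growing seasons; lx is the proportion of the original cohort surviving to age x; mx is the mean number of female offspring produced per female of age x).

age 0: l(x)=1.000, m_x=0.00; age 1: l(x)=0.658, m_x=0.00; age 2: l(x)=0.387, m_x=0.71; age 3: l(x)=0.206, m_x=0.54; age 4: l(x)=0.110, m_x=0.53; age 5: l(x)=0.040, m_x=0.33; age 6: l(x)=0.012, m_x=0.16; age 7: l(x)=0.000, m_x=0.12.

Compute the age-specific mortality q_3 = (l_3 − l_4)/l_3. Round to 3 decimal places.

0.466

q_3 = (l_3 − l_4) / l_3 = (0.206 − 0.11) / 0.206
     = 0.096 / 0.206 = 0.466019… → 0.466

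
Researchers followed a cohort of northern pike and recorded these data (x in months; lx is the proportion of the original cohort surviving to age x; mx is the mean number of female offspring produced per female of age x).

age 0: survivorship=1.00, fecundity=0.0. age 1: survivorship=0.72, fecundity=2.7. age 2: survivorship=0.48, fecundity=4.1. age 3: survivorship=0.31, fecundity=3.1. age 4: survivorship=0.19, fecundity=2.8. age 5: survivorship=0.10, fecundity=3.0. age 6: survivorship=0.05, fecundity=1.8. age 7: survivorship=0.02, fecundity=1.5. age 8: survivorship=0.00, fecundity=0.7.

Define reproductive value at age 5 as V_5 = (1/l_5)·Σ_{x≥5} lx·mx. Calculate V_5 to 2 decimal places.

lx·mx for x ≥ 5: 0.3, 0.09, 0.03, 0 → sum = 0.42
V_5 = 0.42 / l_5 = 0.42 / 0.1 = 4.2 → 4.20

4.20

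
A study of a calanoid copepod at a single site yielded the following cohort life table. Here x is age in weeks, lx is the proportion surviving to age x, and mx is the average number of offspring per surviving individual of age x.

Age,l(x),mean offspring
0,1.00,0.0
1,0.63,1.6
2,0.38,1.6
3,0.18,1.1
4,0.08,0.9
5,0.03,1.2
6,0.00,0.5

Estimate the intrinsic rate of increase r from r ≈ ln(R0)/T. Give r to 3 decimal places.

R0 = Σ lx·mx = 0 + 1.008 + 0.608 + 0.198 + 0.072 + 0.036 + 0 = 1.922
Σ x·lx·mx = 3.286; T = 3.286/1.922 = 1.70968…
r ≈ ln(R0)/T = ln(1.922)/1.70968… = 0.38216… → 0.382

0.382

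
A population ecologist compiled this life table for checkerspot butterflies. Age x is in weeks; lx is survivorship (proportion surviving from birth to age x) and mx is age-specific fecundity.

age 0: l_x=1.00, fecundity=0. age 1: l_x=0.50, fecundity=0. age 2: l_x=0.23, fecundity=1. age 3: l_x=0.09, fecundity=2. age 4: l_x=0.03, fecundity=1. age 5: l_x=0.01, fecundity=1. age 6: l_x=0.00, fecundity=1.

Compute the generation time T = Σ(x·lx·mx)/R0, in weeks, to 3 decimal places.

lx·mx: 0, 0, 0.23, 0.18, 0.03, 0.01, 0 → R0 = 0.45
x·lx·mx: 0, 0, 0.46, 0.54, 0.12, 0.05, 0 → Σ = 1.17
T = 1.17 / 0.45 = 2.6 → 2.600

2.600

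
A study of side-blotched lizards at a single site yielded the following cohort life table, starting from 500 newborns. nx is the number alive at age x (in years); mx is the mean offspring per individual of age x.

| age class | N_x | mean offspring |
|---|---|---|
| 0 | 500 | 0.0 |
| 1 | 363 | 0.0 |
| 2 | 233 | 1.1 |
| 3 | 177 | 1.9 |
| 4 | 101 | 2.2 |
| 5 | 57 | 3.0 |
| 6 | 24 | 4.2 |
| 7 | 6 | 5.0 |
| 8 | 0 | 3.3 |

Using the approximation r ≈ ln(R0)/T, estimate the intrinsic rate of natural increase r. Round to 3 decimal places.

0.220

lx = nx/n0 = nx/500: 1, 0.726, 0.466, 0.354, 0.202, 0.114, 0.048, 0.012, 0
R0 = Σ lx·mx = 0 + 0 + 0.5126 + 0.6726 + 0.4444 + 0.342 + 0.2016 + 0.06 + 0 = 2.2332
Σ x·lx·mx = 8.1602; T = 8.1602/2.2332 = 3.65404…
r ≈ ln(R0)/T = ln(2.2332)/3.65404… = 0.21988… → 0.220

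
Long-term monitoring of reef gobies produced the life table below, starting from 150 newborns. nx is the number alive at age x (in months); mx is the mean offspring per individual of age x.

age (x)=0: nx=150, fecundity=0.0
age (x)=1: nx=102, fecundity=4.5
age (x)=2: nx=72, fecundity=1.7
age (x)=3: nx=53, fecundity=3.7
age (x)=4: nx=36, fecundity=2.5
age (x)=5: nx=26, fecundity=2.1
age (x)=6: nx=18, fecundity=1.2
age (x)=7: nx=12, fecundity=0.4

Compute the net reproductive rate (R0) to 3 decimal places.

6.323

lx = nx/n0 = nx/150: 1, 0.68, 0.48, 0.35333…, 0.24, 0.17333…, 0.12, 0.08
lx·mx by age: 0, 3.06, 0.816, 1.307333…, 0.6, 0.364…, 0.144, 0.032
R0 = Σ lx·mx = 6.323333… → 6.323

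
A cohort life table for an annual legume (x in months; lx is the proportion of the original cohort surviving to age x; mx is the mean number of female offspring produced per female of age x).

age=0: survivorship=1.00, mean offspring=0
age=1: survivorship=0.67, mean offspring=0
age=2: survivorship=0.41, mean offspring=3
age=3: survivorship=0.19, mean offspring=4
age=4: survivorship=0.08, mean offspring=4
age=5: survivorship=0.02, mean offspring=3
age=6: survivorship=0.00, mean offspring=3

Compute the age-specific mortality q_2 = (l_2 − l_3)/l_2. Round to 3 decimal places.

0.537

q_2 = (l_2 − l_3) / l_2 = (0.41 − 0.19) / 0.41
     = 0.22 / 0.41 = 0.536585… → 0.537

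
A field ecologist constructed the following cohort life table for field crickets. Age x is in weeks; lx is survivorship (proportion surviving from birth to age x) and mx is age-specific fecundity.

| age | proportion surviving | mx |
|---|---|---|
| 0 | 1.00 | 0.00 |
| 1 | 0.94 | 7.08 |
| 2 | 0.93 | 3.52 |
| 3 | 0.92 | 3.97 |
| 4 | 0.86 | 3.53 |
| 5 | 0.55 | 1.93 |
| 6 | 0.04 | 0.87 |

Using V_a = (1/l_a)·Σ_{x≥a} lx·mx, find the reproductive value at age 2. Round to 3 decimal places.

11.890

lx·mx for x ≥ 2: 3.2736, 3.6524, 3.0358, 1.0615, 0.0348 → sum = 11.0581
V_2 = 11.0581 / l_2 = 11.0581 / 0.93 = 11.89043… → 11.890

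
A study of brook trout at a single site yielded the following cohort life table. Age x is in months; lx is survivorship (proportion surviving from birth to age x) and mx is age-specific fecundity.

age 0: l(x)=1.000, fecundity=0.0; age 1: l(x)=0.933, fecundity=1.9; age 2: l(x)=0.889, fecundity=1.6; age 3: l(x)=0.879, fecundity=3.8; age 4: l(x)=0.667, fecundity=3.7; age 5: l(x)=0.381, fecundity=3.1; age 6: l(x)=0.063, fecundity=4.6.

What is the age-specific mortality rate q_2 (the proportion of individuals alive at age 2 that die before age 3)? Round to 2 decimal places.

0.01

q_2 = (l_2 − l_3) / l_2 = (0.889 − 0.879) / 0.889
     = 0.01 / 0.889 = 0.011249… → 0.01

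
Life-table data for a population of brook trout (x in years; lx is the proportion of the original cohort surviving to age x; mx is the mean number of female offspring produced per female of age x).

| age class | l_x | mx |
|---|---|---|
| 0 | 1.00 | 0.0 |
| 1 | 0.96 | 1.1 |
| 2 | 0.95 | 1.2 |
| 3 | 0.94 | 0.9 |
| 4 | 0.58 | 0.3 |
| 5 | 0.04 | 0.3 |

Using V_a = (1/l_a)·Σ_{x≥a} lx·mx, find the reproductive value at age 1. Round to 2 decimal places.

3.36

lx·mx for x ≥ 1: 1.056, 1.14, 0.846, 0.174, 0.012 → sum = 3.228
V_1 = 3.228 / l_1 = 3.228 / 0.96 = 3.3625 → 3.36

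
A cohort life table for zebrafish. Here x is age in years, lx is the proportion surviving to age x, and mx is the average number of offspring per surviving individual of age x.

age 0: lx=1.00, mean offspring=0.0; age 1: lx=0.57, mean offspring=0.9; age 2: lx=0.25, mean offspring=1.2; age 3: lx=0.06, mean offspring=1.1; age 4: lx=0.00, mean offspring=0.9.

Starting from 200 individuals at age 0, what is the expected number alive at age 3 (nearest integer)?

Expected survivors = N0 · l_3 = 200 × 0.06 = 12 → 12

12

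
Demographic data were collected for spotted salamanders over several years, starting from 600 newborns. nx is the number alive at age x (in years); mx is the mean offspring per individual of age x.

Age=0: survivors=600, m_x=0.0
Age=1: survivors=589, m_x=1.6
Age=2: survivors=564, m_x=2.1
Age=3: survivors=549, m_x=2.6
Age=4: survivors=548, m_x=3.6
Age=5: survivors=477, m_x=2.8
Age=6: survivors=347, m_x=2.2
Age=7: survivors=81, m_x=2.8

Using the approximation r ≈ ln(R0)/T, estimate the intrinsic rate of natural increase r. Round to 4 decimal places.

lx = nx/n0 = nx/600: 1, 0.98167…, 0.94, 0.915, 0.91333…, 0.795, 0.57833…, 0.135
R0 = Σ lx·mx = 0 + 1.57067… + 1.974 + 2.379 + 3.288… + 2.226 + 1.27233… + 0.378 = 13.088…
Σ x·lx·mx = 47.217667…; T = 47.217667…/13.088… = 3.60771…
r ≈ ln(R0)/T = ln(13.088…)/3.60771… = 0.712834… → 0.7128

0.7128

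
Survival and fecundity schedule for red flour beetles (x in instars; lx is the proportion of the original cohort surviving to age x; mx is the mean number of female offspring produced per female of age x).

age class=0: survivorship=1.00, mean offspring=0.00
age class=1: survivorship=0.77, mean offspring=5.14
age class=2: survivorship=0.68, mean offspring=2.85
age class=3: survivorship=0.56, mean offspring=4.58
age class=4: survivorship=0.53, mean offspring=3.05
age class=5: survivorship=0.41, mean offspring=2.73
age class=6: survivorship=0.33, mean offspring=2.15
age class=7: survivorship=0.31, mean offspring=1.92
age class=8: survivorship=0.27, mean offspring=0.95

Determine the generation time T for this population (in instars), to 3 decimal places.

lx·mx: 0, 3.9578, 1.938, 2.5648, 1.6165, 1.1193, 0.7095, 0.5952, 0.2565 → R0 = 12.7576
x·lx·mx: 0, 3.9578, 3.876, 7.6944, 6.466, 5.5965, 4.257, 4.1664, 2.052 → Σ = 38.0661
T = 38.0661 / 12.7576 = 2.983798… → 2.984

2.984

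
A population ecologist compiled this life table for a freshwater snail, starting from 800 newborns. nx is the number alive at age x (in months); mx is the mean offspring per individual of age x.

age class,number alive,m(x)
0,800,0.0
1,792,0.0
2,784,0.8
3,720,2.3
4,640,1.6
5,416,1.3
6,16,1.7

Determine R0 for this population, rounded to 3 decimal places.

4.844

lx = nx/n0 = nx/800: 1, 0.99, 0.98, 0.9, 0.8, 0.52, 0.02
lx·mx by age: 0, 0, 0.784, 2.07, 1.28, 0.676, 0.034
R0 = Σ lx·mx = 4.844 → 4.844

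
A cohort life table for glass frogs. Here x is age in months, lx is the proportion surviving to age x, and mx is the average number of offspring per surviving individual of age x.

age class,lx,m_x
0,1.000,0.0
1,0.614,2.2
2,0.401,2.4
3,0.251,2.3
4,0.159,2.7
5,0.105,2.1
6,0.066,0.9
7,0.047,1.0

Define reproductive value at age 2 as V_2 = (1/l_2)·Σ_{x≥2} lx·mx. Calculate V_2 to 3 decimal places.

lx·mx for x ≥ 2: 0.9624, 0.5773, 0.4293, 0.2205, 0.0594, 0.047 → sum = 2.2959
V_2 = 2.2959 / l_2 = 2.2959 / 0.401 = 5.725436… → 5.725

5.725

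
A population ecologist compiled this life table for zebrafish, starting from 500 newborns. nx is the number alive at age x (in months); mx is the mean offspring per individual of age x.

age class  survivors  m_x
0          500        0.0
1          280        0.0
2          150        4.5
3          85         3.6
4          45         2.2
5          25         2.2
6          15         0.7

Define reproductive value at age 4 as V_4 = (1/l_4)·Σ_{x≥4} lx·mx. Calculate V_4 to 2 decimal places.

lx = nx/n0 = nx/500: 1, 0.56, 0.3, 0.17, 0.09, 0.05, 0.03
lx·mx for x ≥ 4: 0.198, 0.11, 0.021 → sum = 0.329
V_4 = 0.329 / l_4 = 0.329 / 0.09 = 3.655556… → 3.66

3.66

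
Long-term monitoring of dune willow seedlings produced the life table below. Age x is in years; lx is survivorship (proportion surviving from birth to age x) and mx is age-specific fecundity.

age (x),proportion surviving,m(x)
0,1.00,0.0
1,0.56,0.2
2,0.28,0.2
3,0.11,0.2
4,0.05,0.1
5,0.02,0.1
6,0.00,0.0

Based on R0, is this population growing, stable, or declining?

declining

R0 = Σ lx·mx = 0 + 0.112 + 0.056 + 0.022 + 0.005 + 0.002 + 0 = 0.197
R0 < 1, so the population is declining.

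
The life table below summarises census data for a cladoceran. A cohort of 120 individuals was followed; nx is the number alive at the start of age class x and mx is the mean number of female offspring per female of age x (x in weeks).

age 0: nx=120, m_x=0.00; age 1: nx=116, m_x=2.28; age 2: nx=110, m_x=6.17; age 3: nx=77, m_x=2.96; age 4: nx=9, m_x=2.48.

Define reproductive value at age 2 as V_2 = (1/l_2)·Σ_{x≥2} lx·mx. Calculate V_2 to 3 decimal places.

lx = nx/n0 = nx/120: 1, 0.96667…, 0.91667…, 0.64167…, 0.075
lx·mx for x ≥ 2: 5.655833…, 1.899333…, 0.186 → sum = 7.741167…
V_2 = 7.741167… / l_2 = 7.741167… / 0.916667… = 8.444909… → 8.445

8.445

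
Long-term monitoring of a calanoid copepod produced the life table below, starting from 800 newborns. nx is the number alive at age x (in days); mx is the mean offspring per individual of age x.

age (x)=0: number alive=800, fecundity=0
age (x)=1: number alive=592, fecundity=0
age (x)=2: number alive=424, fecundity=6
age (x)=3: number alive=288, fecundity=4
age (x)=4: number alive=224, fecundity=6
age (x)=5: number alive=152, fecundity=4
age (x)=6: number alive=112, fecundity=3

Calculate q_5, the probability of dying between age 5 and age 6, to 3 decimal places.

lx = nx/n0 = nx/800: 1, 0.74, 0.53, 0.36, 0.28, 0.19, 0.14
q_5 = (l_5 − l_6) / l_5 = (0.19 − 0.14) / 0.19
     = 0.05 / 0.19 = 0.263158… → 0.263

0.263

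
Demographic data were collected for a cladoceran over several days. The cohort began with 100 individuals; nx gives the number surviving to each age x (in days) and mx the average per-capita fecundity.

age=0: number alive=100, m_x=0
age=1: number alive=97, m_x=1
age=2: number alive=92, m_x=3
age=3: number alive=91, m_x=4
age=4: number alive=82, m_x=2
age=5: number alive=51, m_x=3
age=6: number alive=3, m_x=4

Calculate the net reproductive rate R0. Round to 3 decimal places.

lx = nx/n0 = nx/100: 1, 0.97, 0.92, 0.91, 0.82, 0.51, 0.03
lx·mx by age: 0, 0.97, 2.76, 3.64, 1.64, 1.53, 0.12
R0 = Σ lx·mx = 10.66 → 10.660

10.660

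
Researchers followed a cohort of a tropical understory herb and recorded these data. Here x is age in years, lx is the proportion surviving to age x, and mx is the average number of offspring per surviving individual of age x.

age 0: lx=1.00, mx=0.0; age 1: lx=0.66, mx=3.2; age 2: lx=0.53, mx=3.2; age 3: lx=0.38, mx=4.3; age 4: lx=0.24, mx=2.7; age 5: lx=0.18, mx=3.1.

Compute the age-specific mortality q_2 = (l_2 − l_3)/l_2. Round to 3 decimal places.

q_2 = (l_2 − l_3) / l_2 = (0.53 − 0.38) / 0.53
     = 0.15 / 0.53 = 0.283019… → 0.283

0.283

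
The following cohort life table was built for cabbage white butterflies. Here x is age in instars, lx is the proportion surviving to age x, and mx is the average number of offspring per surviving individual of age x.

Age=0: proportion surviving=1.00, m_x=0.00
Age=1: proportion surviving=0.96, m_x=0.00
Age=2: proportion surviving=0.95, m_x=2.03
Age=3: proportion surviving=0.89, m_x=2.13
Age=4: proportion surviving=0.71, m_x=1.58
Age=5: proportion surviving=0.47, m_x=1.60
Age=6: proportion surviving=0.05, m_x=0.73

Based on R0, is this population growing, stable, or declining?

growing

R0 = Σ lx·mx = 0 + 0 + 1.9285 + 1.8957 + 1.1218 + 0.752 + 0.0365 = 5.7345
R0 > 1, so the population is growing.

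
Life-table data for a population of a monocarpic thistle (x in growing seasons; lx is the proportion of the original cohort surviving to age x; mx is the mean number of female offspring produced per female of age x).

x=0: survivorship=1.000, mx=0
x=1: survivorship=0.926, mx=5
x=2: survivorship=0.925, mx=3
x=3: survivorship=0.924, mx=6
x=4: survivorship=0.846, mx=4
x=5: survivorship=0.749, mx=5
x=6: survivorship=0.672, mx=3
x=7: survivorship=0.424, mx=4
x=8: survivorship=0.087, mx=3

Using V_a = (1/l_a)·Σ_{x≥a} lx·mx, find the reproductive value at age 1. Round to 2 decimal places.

lx·mx for x ≥ 1: 4.63, 2.775, 5.544, 3.384, 3.745, 2.016, 1.696, 0.261 → sum = 24.051
V_1 = 24.051 / l_1 = 24.051 / 0.926 = 25.973002… → 25.97

25.97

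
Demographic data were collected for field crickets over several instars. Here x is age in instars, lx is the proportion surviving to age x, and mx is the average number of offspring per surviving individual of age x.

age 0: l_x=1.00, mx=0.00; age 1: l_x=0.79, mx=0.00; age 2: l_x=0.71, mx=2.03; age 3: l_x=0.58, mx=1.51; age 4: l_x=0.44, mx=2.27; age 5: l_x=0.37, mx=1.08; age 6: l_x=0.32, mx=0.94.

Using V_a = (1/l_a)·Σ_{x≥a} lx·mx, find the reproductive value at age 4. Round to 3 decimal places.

3.862

lx·mx for x ≥ 4: 0.9988, 0.3996, 0.3008 → sum = 1.6992
V_4 = 1.6992 / l_4 = 1.6992 / 0.44 = 3.861818… → 3.862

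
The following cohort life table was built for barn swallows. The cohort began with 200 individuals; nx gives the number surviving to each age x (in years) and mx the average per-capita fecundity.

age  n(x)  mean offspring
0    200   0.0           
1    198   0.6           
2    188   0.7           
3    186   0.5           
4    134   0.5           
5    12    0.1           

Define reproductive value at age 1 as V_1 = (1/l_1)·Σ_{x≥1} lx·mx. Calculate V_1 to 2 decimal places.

2.08

lx = nx/n0 = nx/200: 1, 0.99, 0.94, 0.93, 0.67, 0.06
lx·mx for x ≥ 1: 0.594, 0.658, 0.465, 0.335, 0.006 → sum = 2.058
V_1 = 2.058 / l_1 = 2.058 / 0.99 = 2.078788… → 2.08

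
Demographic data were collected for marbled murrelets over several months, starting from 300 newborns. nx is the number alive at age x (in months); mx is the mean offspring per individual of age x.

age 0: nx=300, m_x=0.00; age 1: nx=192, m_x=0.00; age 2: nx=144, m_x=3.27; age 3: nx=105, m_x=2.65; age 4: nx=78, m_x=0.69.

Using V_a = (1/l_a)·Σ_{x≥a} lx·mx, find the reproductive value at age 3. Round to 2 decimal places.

3.16

lx = nx/n0 = nx/300: 1, 0.64, 0.48, 0.35, 0.26
lx·mx for x ≥ 3: 0.9275, 0.1794 → sum = 1.1069
V_3 = 1.1069 / l_3 = 1.1069 / 0.35 = 3.162571… → 3.16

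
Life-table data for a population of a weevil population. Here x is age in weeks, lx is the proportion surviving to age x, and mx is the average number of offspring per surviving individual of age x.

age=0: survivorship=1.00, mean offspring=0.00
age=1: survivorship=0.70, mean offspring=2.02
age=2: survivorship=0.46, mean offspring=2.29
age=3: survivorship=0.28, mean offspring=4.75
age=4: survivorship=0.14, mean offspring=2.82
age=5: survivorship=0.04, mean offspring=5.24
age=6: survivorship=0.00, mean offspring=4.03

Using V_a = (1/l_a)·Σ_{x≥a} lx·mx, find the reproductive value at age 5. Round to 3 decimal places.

lx·mx for x ≥ 5: 0.2096, 0 → sum = 0.2096
V_5 = 0.2096 / l_5 = 0.2096 / 0.04 = 5.24 → 5.240

5.240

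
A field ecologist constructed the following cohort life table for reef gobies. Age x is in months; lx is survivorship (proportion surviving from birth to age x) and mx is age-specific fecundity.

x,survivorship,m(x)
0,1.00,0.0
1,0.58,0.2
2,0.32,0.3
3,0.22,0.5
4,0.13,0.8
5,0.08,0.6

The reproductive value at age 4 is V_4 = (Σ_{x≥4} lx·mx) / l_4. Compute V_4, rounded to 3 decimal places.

lx·mx for x ≥ 4: 0.104, 0.048 → sum = 0.152
V_4 = 0.152 / l_4 = 0.152 / 0.13 = 1.169231… → 1.169

1.169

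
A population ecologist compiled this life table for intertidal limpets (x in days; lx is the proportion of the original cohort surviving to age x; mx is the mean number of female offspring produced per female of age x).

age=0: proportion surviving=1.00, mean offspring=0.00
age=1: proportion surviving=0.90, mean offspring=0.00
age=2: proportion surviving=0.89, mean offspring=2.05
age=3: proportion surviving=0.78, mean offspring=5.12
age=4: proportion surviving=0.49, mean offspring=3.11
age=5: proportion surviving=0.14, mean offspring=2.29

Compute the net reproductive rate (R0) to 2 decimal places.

lx·mx by age: 0, 0, 1.8245, 3.9936, 1.5239, 0.3206
R0 = Σ lx·mx = 7.6626 → 7.66

7.66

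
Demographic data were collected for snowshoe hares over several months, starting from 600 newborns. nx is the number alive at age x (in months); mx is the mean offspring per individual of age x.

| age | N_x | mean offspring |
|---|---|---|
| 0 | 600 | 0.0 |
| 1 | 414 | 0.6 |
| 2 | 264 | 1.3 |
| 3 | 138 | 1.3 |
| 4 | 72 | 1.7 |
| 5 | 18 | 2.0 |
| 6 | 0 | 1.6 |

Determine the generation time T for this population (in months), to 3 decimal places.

lx = nx/n0 = nx/600: 1, 0.69, 0.44, 0.23, 0.12, 0.03, 0
lx·mx: 0, 0.414, 0.572, 0.299, 0.204, 0.06, 0 → R0 = 1.549
x·lx·mx: 0, 0.414, 1.144, 0.897, 0.816, 0.3, 0 → Σ = 3.571
T = 3.571 / 1.549 = 2.305358… → 2.305

2.305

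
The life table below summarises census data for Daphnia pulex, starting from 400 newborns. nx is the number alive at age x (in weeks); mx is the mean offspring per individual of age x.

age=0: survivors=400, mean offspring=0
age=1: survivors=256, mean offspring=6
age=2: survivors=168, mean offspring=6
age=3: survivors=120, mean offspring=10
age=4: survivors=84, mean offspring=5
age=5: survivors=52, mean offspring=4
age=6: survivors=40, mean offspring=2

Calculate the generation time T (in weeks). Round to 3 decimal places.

lx = nx/n0 = nx/400: 1, 0.64, 0.42, 0.3, 0.21, 0.13, 0.1
lx·mx: 0, 3.84, 2.52, 3, 1.05, 0.52, 0.2 → R0 = 11.13
x·lx·mx: 0, 3.84, 5.04, 9, 4.2, 2.6, 1.2 → Σ = 25.88
T = 25.88 / 11.13 = 2.325247… → 2.325

2.325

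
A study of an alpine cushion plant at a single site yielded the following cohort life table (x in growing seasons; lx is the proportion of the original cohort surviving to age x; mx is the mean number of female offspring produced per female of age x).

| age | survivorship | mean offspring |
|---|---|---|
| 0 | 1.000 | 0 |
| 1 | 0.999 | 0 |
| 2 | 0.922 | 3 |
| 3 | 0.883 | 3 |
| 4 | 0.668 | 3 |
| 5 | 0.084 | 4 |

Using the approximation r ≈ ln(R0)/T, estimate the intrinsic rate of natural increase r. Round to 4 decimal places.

0.6854

R0 = Σ lx·mx = 0 + 0 + 2.766 + 2.649 + 2.004 + 0.336 = 7.755
Σ x·lx·mx = 23.175; T = 23.175/7.755 = 2.98839…
r ≈ ln(R0)/T = ln(7.755)/2.98839… = 0.685431… → 0.6854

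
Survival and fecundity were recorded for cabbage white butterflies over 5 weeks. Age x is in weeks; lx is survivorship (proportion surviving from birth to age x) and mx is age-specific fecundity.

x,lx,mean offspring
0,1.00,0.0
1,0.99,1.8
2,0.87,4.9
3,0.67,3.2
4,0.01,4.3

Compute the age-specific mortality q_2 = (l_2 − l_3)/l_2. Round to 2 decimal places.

0.23

q_2 = (l_2 − l_3) / l_2 = (0.87 − 0.67) / 0.87
     = 0.2 / 0.87 = 0.229885… → 0.23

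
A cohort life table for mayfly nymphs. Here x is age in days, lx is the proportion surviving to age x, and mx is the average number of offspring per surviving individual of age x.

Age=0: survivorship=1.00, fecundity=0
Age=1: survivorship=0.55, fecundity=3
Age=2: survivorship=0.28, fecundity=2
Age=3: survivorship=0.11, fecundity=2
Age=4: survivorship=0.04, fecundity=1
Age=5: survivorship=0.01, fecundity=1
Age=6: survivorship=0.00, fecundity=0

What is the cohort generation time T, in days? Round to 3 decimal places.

lx·mx: 0, 1.65, 0.56, 0.22, 0.04, 0.01, 0 → R0 = 2.48
x·lx·mx: 0, 1.65, 1.12, 0.66, 0.16, 0.05, 0 → Σ = 3.64
T = 3.64 / 2.48 = 1.467742… → 1.468

1.468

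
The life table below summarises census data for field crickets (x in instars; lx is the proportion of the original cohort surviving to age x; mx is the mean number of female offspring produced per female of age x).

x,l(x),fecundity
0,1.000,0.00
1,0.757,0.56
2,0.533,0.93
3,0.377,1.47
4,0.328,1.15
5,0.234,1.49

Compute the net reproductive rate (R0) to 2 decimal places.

2.20

lx·mx by age: 0, 0.42392, 0.49569, 0.55419, 0.3772, 0.34866
R0 = Σ lx·mx = 2.19966 → 2.20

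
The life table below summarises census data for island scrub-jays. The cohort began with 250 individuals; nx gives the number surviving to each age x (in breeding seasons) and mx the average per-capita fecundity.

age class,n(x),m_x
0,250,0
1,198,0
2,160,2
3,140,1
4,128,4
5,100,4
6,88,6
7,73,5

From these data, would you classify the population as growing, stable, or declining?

lx = nx/n0 = nx/250: 1, 0.792, 0.64, 0.56, 0.512, 0.4, 0.352, 0.292
R0 = Σ lx·mx = 0 + 0 + 1.28 + 0.56 + 2.048 + 1.6 + 2.112 + 1.46 = 9.06
R0 > 1, so the population is growing.

growing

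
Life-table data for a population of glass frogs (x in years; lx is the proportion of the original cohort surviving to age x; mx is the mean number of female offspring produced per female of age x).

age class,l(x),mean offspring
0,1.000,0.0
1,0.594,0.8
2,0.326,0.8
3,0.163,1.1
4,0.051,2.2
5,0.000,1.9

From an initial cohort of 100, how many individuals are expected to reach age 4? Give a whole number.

Expected survivors = N0 · l_4 = 100 × 0.051 = 5.1 → 5

5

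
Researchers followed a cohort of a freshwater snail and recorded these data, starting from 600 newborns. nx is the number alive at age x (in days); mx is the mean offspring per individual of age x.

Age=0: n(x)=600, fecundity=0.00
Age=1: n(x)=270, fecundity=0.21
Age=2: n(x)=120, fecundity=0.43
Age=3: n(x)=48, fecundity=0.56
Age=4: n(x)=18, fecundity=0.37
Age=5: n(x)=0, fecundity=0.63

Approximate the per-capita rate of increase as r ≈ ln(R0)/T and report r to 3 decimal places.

-0.766

lx = nx/n0 = nx/600: 1, 0.45, 0.2, 0.08, 0.03, 0
R0 = Σ lx·mx = 0 + 0.0945 + 0.086 + 0.0448 + 0.0111 + 0 = 0.2364
Σ x·lx·mx = 0.4453; T = 0.4453/0.2364 = 1.88367…
r ≈ ln(R0)/T = ln(0.2364)/1.88367… = -0.76565… → -0.766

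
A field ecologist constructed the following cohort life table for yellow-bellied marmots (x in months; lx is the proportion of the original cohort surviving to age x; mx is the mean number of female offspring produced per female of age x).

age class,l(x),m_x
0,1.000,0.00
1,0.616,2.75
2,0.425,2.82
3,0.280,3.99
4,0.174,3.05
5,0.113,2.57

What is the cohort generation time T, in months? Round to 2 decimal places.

2.28

lx·mx: 0, 1.694, 1.1985, 1.1172, 0.5307, 0.29041 → R0 = 4.83081
x·lx·mx: 0, 1.694, 2.397, 3.3516, 2.1228, 1.45205 → Σ = 11.01745
T = 11.01745 / 4.83081 = 2.280663… → 2.28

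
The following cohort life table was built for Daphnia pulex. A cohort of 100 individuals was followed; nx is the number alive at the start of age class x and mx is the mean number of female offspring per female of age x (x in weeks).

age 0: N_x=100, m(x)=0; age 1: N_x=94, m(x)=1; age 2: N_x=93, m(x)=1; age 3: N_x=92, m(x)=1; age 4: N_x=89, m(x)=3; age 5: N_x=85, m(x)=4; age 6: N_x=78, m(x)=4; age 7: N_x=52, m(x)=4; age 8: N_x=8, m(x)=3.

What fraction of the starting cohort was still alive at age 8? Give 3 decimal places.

0.080

l_8 = n_8/n_0 = 8/100 = 0.08 → 0.080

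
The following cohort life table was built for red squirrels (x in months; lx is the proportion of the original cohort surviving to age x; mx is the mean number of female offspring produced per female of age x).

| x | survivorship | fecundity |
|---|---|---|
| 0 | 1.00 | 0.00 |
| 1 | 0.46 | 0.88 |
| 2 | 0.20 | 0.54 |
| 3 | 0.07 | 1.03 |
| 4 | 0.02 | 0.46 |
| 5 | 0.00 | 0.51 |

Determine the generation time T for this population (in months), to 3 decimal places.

lx·mx: 0, 0.4048, 0.108, 0.0721, 0.0092, 0 → R0 = 0.5941
x·lx·mx: 0, 0.4048, 0.216, 0.2163, 0.0368, 0 → Σ = 0.8739
T = 0.8739 / 0.5941 = 1.470964… → 1.471

1.471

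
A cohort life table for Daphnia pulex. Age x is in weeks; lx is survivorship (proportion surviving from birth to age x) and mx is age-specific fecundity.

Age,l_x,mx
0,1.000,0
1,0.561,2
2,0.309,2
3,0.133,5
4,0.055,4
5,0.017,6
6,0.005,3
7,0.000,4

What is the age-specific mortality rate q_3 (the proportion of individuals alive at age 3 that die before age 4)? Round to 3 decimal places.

q_3 = (l_3 − l_4) / l_3 = (0.133 − 0.055) / 0.133
     = 0.078 / 0.133 = 0.586466… → 0.586

0.586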